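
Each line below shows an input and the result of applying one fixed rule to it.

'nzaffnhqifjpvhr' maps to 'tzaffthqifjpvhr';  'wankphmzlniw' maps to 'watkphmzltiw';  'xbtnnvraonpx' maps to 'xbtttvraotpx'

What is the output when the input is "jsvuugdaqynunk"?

The rule is to replace every "n" with "t".
Doing the same to "jsvuugdaqynunk": "jsvuugdaqytutk".

jsvuugdaqytutk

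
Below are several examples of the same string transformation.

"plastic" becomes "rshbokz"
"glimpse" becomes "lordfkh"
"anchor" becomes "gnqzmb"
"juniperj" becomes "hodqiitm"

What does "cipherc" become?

gdqbbho

Each output is the input with this applied: shift every letter 1 place backward in the alphabet (wrapping around), then move the first 3 characters to the end (rotate left by 3).
"cipherc" → "bhogdqb" → "gdqbbho".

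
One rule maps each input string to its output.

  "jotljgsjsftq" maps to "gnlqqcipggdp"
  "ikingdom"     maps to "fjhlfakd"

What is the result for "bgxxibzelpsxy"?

The rule is to shift every letter 3 places backward in the alphabet (wrapping around), then take characters alternately from the front and the back (1st, last, 2nd, 2nd-last, ...).
Doing the same to "bgxxibzelpsxy": "yvduupumfiybw".
(Check on "ikingdom": → "fhfkdalj" → "fjhlfakd" ✓)

yvduupumfiybw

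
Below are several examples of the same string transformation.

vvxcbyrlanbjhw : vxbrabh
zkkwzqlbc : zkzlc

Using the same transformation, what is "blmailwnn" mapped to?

bmiwn

The transformation: keep every other character starting from the first (positions 1st, 3rd, 5th, ...).
Doing the same to "blmailwnn": "bmiwn".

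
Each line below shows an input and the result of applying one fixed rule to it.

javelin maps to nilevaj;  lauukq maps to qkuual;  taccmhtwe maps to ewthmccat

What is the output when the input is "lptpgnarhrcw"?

Looking at the pairs, the operation is to reverse the string.
So "lptpgnarhrcw" becomes "wcrhrangptpl".

wcrhrangptpl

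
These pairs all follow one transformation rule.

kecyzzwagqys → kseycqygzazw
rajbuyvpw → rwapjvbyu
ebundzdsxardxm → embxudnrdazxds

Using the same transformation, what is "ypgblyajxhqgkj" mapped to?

The pattern: take characters alternately from the front and the back (1st, last, 2nd, 2nd-last, ...).
Doing the same to "ypgblyajxhqgkj": "yjpkggbqlhyxaj".

yjpkggbqlhyxaj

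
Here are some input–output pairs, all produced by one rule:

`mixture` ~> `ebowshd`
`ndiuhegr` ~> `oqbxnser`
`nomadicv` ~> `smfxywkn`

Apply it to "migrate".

The transformation: shift every letter 10 places forward in the alphabet (wrapping around), then move the last 3 characters to the front (rotate right by 3).
Working it through for "migrate": intermediate "wsqbkdo", final "kdowsqb".

kdowsqb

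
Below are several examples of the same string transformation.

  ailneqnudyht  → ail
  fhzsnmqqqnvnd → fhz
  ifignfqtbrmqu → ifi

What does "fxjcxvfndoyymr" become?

fxj

What's happening: keep only the first 3 characters.
For "fxjcxvfndoyymr" the result is "fxj".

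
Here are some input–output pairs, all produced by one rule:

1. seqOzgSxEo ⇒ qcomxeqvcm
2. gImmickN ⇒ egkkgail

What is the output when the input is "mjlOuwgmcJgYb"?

khjmsuekahewz

The transformation: shift every letter 2 places backward in the alphabet (wrapping around), then convert every letter to lowercase.
So "mjlOuwgmcJgYb" becomes "khjmsuekahewz".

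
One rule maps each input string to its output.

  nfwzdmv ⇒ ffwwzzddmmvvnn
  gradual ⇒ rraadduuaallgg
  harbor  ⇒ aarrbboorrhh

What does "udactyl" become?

ddaaccttyylluu

The pattern: move the first character to the end, then double every character.
Starting from "udactyl": after the first operation, "dactylu"; after the second, "ddaaccttyylluu".
(Check on "harbor": → "arborh" → "aarrbboorrhh" ✓)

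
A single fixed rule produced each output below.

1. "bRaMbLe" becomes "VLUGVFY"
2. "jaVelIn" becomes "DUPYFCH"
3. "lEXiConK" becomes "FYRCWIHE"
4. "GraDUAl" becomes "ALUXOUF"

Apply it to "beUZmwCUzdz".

Each output is the input with this applied: shift every letter 6 places backward in the alphabet (wrapping around), then convert every letter to uppercase.
Applying both steps to "beUZmwCUzdz": "vyOTgqWOtxt", then "VYOTGQWOTXT".

VYOTGQWOTXT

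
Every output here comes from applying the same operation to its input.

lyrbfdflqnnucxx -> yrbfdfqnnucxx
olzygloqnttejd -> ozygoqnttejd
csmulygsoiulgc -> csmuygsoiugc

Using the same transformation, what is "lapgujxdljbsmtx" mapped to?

apgujxdjbsmtx

Rule — remove every "l".
On "lapgujxdljbsmtx" that produces "apgujxdjbsmtx".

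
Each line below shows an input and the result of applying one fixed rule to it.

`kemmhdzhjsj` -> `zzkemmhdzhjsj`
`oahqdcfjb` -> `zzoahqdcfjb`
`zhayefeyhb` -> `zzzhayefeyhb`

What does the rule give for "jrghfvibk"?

zzjrghfvibk

The pattern: prepend "zz".
So "jrghfvibk" becomes "zzjrghfvibk".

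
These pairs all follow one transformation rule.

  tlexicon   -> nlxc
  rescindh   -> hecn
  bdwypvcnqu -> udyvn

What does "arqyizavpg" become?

gryzv

Rule — move the last 2 characters to the front (rotate right by 2), then keep every other character starting from the second (positions 2nd, 4th, 6th, ...).
Doing the same to "arqyizavpg": "gryzv".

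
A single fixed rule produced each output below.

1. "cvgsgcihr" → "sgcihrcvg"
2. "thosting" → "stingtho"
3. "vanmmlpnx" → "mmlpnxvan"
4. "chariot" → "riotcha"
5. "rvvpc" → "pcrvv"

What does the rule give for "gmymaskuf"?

Each output is the input with this applied: move the first 3 characters to the end (rotate left by 3).
So "gmymaskuf" becomes "maskufgmy".

maskufgmy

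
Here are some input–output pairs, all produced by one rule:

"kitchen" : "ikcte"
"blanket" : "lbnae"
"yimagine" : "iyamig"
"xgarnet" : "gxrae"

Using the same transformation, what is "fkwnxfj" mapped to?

kfnwf

Looking at the pairs, the operation is to swap each adjacent pair of characters (1↔2, 3↔4, ...), then delete the last 2 characters.
For "fkwnxfj", step one produces "kfnwfxj"; step two turns that into "kfnwf".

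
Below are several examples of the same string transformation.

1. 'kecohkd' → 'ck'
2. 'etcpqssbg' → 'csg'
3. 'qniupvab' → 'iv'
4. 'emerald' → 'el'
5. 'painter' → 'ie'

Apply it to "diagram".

aa

Rule — keep one character in every 3, starting at position 3 (positions 3rd, 6th, 9th, ...).
Applying that to "diagram" gives "aa".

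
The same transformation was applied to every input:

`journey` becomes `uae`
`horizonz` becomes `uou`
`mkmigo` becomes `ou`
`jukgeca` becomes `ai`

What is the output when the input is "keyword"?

eu

Rule — shift every letter 6 places forward in the alphabet (wrapping around), then keep only the vowels.
Applying that to "keyword" gives "eu".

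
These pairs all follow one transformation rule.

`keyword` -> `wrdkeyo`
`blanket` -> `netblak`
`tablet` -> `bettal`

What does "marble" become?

rlemab

Rule — move the last 3 characters to the front (rotate right by 3), then swap the first and last characters.
So "marble" becomes "rlemab".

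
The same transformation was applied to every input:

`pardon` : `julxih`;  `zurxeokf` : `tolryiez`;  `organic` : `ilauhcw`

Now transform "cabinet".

wuvchyn

The pattern: shift every letter 6 places backward in the alphabet (wrapping around).
"cabinet" → "wuvchyn".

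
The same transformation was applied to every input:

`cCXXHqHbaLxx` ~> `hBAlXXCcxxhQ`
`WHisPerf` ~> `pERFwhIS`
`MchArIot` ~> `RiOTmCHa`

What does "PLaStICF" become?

TicfplAs

Looking at the pairs, the operation is to flip the case of every letter, then swap the front and back halves of the string.
So "PLaStICF" becomes "TicfplAs".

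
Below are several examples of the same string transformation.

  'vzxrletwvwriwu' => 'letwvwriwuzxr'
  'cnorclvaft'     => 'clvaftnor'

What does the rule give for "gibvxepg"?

xepgibv

The rule is to delete the first character, then move the first 3 characters to the end (rotate left by 3).
On "gibvxepg" that produces "xepgibv".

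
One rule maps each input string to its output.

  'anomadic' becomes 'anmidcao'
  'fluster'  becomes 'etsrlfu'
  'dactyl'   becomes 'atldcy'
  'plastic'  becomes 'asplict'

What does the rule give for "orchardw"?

arrohdcw

The transformation: sort the characters into reverse alphabetical order, then swap the first and last characters.
For "orchardw", step one produces "wrrohdca"; step two turns that into "arrohdcw".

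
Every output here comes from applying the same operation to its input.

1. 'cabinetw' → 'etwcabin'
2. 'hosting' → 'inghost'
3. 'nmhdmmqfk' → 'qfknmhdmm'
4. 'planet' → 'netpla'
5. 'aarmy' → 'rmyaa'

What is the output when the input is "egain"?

aineg

What's happening: move the last 3 characters to the front (rotate right by 3).
Doing the same to "egain": "aineg".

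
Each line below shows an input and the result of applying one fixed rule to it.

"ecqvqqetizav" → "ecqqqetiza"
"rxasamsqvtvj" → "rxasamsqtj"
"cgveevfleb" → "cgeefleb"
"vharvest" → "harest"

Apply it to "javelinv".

jaelin

The transformation: remove every "v".
"javelinv" → "jaelin".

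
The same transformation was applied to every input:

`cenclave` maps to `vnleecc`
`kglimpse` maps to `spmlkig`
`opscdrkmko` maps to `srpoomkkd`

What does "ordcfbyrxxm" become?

In each case the input is transformed by: sort the characters into reverse alphabetical order, then delete the last character.
Applying both steps to "ordcfbyrxxm": "yxxrromfdcb", then "yxxrromfdc".

yxxrromfdc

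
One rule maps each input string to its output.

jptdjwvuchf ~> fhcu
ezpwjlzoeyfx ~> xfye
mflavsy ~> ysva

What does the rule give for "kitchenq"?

Each output is the input with this applied: reverse the string, then keep only the first 4 characters.
"kitchenq" → "qnehctik" → "qneh".
(Check on "ezpwjlzoeyfx": → "xfyeozljwpze" → "xfye" ✓)

qneh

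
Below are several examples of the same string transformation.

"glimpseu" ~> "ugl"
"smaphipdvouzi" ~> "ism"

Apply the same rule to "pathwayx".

xpa

The transformation: move the first 2 characters to the end (rotate left by 2), then keep only the last 3 characters.
"pathwayx" → "xpa".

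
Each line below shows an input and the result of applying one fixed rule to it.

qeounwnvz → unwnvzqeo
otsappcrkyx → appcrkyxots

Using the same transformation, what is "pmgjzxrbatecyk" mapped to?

The pattern: move the first 3 characters to the end (rotate left by 3).
So "pmgjzxrbatecyk" becomes "jzxrbatecykpmg".

jzxrbatecykpmg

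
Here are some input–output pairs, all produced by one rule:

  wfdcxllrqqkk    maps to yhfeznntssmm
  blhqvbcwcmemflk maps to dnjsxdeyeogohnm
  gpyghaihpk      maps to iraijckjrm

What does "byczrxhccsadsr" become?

The pattern: shift every letter 2 places forward in the alphabet (wrapping around).
Doing the same to "byczrxhccsadsr": "daebtzjeeucfut".

daebtzjeeucfut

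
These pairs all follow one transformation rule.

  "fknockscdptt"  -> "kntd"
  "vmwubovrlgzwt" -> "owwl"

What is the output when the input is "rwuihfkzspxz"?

fuzs

The rule is to keep one character in every 3, starting at position 3 (positions 3rd, 6th, 9th, ...), then swap each adjacent pair of characters (1↔2, 3↔4, ...).
Working it through for "rwuihfkzspxz": intermediate "ufsz", final "fuzs".
(Check on "fknockscdptt": → "nkdt" → "kntd" ✓)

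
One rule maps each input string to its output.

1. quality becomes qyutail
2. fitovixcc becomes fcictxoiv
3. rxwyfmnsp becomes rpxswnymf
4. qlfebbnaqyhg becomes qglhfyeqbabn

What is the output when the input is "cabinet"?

Rule — take characters alternately from the front and the back (1st, last, 2nd, 2nd-last, ...).
Applying that to "cabinet" gives "ctaebni".

ctaebni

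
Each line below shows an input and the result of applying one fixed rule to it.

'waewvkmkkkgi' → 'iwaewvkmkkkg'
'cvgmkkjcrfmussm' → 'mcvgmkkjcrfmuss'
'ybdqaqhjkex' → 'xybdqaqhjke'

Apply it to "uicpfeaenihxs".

Each output is the input with this applied: move the last character to the front.
On "uicpfeaenihxs" that produces "suicpfeaenihx".

suicpfeaenihx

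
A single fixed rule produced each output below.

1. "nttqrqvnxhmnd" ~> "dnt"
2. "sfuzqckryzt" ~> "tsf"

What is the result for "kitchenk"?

What's happening: move the first 2 characters to the end (rotate left by 2), then keep only the last 3 characters.
On "kitchenk": the first step gives "tchenkki", and the second then gives "kki".
(Check on "sfuzqckryzt": → "uzqckryztsf" → "tsf" ✓)

kki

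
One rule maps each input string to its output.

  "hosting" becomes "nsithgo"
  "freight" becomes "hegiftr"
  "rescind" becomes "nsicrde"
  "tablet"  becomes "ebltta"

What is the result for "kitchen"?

Rule — take characters alternately from the front and the back (1st, last, 2nd, 2nd-last, ...), then move the first 3 characters to the end (rotate left by 3).
Doing the same to "kitchen": "ethckni".

ethckni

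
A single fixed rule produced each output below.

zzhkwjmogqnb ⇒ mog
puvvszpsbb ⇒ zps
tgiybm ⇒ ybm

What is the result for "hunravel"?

ave

The pattern: swap the front and back halves of the string, then keep only the first 3 characters.
Applying both steps to "hunravel": "avelhunr", then "ave".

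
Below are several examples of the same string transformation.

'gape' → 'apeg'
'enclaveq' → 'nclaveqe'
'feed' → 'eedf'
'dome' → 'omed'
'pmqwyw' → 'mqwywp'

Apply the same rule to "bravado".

ravadob

The pattern: move the first character to the end.
On "bravado" that produces "ravadob".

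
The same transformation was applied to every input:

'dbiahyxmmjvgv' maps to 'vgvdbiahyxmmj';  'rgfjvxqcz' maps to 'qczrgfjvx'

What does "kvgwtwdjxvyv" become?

Looking at the pairs, the operation is to move the last 3 characters to the front (rotate right by 3).
"kvgwtwdjxvyv" → "vyvkvgwtwdjx".

vyvkvgwtwdjx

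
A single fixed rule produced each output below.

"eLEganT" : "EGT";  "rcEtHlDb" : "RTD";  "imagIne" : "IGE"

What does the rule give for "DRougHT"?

The rule is to keep one character in every 3, starting at position 1 (positions 1st, 4th, 7th, ...), then convert every letter to uppercase.
For "DRougHT", step one produces "DuT"; step two turns that into "DUT".

DUT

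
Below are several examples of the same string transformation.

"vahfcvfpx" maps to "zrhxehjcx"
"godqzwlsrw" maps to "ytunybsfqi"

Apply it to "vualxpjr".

In each case the input is transformed by: shift every letter 2 places forward in the alphabet (wrapping around), then reverse the string.
Applying both steps to "vualxpjr": "xwcnzrlt", then "tlrzncwx".

tlrzncwx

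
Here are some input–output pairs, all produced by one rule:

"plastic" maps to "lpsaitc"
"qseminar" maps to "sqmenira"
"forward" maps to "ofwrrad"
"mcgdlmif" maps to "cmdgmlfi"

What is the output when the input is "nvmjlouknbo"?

vnjmolkubno

Looking at the pairs, the operation is to swap each adjacent pair of characters (1↔2, 3↔4, ...).
So "nvmjlouknbo" becomes "vnjmolkubno".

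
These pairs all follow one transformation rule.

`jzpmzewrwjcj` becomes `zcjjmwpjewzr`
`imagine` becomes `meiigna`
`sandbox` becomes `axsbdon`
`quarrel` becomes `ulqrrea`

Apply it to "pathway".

aypwhat

What's happening: swap each adjacent pair of characters (1↔2, 3↔4, ...), then take characters alternately from the front and the back (1st, last, 2nd, 2nd-last, ...).
On "pathway" that produces "aypwhat".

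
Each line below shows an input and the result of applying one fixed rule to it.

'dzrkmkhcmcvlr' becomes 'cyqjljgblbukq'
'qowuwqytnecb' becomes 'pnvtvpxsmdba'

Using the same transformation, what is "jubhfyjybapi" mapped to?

Rule — shift every letter 1 place backward in the alphabet (wrapping around).
On "jubhfyjybapi" that produces "itagexixazoh".

itagexixazoh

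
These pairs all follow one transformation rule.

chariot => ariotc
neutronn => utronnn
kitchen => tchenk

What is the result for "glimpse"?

Looking at the pairs, the operation is to move the first 2 characters to the end (rotate left by 2), then delete the last character.
Starting from "glimpse": after the first operation, "impsegl"; after the second, "impseg".

impseg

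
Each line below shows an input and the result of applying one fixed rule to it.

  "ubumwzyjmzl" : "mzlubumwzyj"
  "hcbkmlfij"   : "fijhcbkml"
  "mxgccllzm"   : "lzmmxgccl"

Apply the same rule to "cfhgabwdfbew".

What's happening: move the last 3 characters to the front (rotate right by 3).
Applying that to "cfhgabwdfbew" gives "bewcfhgabwdf".

bewcfhgabwdf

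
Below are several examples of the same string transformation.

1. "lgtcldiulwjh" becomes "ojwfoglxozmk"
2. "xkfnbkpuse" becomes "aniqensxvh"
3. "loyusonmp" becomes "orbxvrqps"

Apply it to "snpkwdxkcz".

vqsnzganfc

The transformation: shift every letter 3 places forward in the alphabet (wrapping around).
"snpkwdxkcz" → "vqsnzganfc".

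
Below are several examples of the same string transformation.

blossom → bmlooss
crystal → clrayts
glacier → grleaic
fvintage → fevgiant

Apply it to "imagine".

iemnaig

Each output is the input with this applied: take characters alternately from the front and the back (1st, last, 2nd, 2nd-last, ...).
Applying that to "imagine" gives "iemnaig".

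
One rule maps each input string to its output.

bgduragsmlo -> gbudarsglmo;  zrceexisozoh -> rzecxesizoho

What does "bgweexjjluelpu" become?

The rule is to swap each adjacent pair of characters (1↔2, 3↔4, ...).
Applying that to "bgweexjjluelpu" gives "gbewxejjulleup".

gbewxejjulleup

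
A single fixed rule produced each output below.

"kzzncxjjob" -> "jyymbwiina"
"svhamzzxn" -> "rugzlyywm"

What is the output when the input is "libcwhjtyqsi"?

Each output is the input with this applied: shift every letter 1 place backward in the alphabet (wrapping around).
So "libcwhjtyqsi" becomes "khabvgisxprh".

khabvgisxprh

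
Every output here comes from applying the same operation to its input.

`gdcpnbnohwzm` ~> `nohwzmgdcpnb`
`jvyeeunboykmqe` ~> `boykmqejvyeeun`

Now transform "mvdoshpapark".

Rule — swap the front and back halves of the string.
Applying that to "mvdoshpapark" gives "paparkmvdosh".

paparkmvdosh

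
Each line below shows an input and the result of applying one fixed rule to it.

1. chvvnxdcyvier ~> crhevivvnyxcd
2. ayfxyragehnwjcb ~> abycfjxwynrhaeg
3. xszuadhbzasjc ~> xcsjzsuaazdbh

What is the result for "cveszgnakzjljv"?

cvvjelsjzzgkna

The transformation: take characters alternately from the front and the back (1st, last, 2nd, 2nd-last, ...).
Applying that to "cveszgnakzjljv" gives "cvvjelsjzzgkna".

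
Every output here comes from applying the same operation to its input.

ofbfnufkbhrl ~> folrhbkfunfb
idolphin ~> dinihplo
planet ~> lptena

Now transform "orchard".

rodrahc

Rule — move the first 2 characters to the end (rotate left by 2), then reverse the string.
On "orchard" that produces "rodrahc".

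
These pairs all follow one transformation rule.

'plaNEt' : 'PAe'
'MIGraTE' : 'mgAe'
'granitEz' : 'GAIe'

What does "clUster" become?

What's happening: keep every other character starting from the first (positions 1st, 3rd, 5th, ...), then flip the case of every letter.
Starting from "clUster": after the first operation, "cUtr"; after the second, "CuTR".

CuTR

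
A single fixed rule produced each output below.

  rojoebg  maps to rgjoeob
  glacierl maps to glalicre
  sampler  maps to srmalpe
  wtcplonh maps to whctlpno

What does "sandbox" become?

Rule — move the last character to the front, then swap each adjacent pair of characters (1↔2, 3↔4, ...).
So "sandbox" becomes "sxnabdo".

sxnabdo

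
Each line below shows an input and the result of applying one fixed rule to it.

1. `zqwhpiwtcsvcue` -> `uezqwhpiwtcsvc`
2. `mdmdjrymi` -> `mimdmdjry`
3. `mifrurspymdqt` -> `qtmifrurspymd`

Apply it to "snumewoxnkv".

kvsnumewoxn

Each output is the input with this applied: move the last 2 characters to the front (rotate right by 2).
So "snumewoxnkv" becomes "kvsnumewoxn".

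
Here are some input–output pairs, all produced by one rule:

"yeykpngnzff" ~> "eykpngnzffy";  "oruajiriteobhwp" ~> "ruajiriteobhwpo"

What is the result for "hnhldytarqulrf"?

nhldytarqulrfh

The pattern: move the first character to the end.
Doing the same to "hnhldytarqulrf": "nhldytarqulrfh".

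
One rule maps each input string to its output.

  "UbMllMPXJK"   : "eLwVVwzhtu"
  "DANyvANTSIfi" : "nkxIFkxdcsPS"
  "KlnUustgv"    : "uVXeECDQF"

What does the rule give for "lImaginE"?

The pattern: flip the case of every letter, then shift every letter 10 places forward in the alphabet (wrapping around).
Working it through for "lImaginE": intermediate "LiMAGINe", final "VsWKQSXo".

VsWKQSXo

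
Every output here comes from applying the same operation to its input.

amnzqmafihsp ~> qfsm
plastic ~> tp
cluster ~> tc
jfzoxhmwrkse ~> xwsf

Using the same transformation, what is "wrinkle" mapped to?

Rule — move the first 3 characters to the end (rotate left by 3), then keep one character in every 3, starting at position 2 (positions 2nd, 5th, 8th, ...).
"wrinkle" → "nklewri" → "kw".
(Check on "amnzqmafihsp": → "zqmafihspamn" → "qfsm" ✓)

kw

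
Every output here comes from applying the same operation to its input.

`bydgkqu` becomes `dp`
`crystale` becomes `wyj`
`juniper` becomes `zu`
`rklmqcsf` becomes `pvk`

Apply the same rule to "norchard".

tmi

Each output is the input with this applied: keep one character in every 3, starting at position 2 (positions 2nd, 5th, 8th, ...), then shift every letter 5 places forward in the alphabet (wrapping around).
"norchard" → "ohd" → "tmi".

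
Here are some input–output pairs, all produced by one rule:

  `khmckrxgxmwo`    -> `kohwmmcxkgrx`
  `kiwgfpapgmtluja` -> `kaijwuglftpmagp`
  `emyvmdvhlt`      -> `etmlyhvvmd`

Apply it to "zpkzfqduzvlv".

zvplkvzzfuqd

In each case the input is transformed by: take characters alternately from the front and the back (1st, last, 2nd, 2nd-last, ...).
Doing the same to "zpkzfqduzvlv": "zvplkvzzfuqd".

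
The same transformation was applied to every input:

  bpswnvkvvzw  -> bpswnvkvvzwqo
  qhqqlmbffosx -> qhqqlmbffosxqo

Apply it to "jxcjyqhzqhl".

The transformation: append "qo".
So "jxcjyqhzqhl" becomes "jxcjyqhzqhlqo".

jxcjyqhzqhlqo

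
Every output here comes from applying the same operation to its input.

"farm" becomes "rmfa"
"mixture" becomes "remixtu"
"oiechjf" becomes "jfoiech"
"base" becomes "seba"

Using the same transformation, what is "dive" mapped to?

vedi

The pattern: move the last 2 characters to the front (rotate right by 2).
"dive" → "vedi".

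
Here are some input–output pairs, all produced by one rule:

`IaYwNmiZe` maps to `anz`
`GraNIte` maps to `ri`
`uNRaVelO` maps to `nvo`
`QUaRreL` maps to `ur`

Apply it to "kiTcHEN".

The transformation: keep one character in every 3, starting at position 2 (positions 2nd, 5th, 8th, ...), then convert every letter to lowercase.
Working it through for "kiTcHEN": intermediate "iH", final "ih".

ih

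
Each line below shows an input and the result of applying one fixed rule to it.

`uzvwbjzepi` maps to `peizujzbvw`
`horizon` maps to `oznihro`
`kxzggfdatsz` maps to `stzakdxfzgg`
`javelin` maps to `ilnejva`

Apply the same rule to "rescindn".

Each output is the input with this applied: move the last 2 characters to the front (rotate right by 2), then take characters alternately from the front and the back (1st, last, 2nd, 2nd-last, ...).
"rescindn" → "dnnirces".

dnnirces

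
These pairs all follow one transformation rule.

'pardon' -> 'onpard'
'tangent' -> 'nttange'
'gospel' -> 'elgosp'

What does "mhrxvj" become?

The rule is to move the last 2 characters to the front (rotate right by 2).
Applying that to "mhrxvj" gives "vjmhrx".

vjmhrx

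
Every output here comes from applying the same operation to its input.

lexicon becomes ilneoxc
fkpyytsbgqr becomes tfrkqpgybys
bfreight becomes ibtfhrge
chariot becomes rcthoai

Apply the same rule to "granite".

ngertai

Each output is the input with this applied: take characters alternately from the front and the back (1st, last, 2nd, 2nd-last, ...), then move the last character to the front.
"granite" → "gertain" → "ngertai".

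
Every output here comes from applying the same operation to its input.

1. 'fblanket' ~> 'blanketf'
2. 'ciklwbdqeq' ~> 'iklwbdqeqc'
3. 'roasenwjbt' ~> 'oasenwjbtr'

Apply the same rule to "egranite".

granitee

Looking at the pairs, the operation is to move the first character to the end.
"egranite" → "granitee".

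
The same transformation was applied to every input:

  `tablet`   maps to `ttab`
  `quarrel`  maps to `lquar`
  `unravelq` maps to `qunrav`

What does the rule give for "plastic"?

What's happening: move the last 3 characters to the front (rotate right by 3), then delete the first 2 characters.
Starting from "plastic": after the first operation, "ticplas"; after the second, "cplas".

cplas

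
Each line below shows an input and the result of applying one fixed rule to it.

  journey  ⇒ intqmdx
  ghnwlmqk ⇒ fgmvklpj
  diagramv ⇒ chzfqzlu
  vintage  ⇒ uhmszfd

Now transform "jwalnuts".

ivzkmtsr

The transformation: shift every letter 1 place backward in the alphabet (wrapping around).
For "jwalnuts" the result is "ivzkmtsr".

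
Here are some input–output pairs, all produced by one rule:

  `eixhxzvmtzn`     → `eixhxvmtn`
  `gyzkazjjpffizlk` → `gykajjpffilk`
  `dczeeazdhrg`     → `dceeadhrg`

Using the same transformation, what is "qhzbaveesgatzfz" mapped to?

Looking at the pairs, the operation is to remove every "z".
"qhzbaveesgatzfz" → "qhbaveesgatf".

qhbaveesgatf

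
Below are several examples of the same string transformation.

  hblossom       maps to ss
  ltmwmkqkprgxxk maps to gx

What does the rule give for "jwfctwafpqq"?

fp

What's happening: move the last 2 characters to the front (rotate right by 2), then keep only the last 2 characters.
Working it through for "jwfctwafpqq": intermediate "qqjwfctwafp", final "fp".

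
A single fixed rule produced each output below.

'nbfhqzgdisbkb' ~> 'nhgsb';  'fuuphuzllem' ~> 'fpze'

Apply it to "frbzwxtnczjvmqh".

The rule is to keep one character in every 3, starting at position 1 (positions 1st, 4th, 7th, ...).
Applying that to "frbzwxtnczjvmqh" gives "fztzm".

fztzm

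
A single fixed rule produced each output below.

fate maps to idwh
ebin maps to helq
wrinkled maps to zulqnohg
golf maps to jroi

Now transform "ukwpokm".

The pattern: shift every letter 3 places forward in the alphabet (wrapping around).
Applying that to "ukwpokm" gives "xnzsrnp".

xnzsrnp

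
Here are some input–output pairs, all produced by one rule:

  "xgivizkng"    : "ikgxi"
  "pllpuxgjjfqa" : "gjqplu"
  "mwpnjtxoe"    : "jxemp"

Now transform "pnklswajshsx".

The pattern: keep every other character starting from the first (positions 1st, 3rd, 5th, ...), then move the last 3 characters to the front (rotate right by 3).
For "pnklswajshsx", step one produces "pksass"; step two turns that into "asspks".

asspks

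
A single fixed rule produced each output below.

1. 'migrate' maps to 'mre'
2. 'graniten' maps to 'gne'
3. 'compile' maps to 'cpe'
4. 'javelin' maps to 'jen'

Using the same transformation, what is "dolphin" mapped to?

What's happening: keep one character in every 3, starting at position 1 (positions 1st, 4th, 7th, ...).
On "dolphin" that produces "dpn".

dpn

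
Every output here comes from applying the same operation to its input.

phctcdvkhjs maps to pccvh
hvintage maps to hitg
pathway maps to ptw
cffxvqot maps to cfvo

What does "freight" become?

The rule is to move the last character to the front, then keep every other character starting from the second (positions 2nd, 4th, 6th, ...).
Applying both steps to "freight": "tfreigh", then "feg".

feg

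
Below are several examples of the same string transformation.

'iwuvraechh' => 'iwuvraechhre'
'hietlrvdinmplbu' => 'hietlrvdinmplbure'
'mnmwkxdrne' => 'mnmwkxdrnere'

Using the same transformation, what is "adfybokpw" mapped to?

Looking at the pairs, the operation is to append "re".
Applying that to "adfybokpw" gives "adfybokpwre".

adfybokpwre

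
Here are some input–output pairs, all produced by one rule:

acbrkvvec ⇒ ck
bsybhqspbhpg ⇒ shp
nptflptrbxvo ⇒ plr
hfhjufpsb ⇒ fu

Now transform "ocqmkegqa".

Each output is the input with this applied: delete the last 2 characters, then keep one character in every 3, starting at position 2 (positions 2nd, 5th, 8th, ...).
Doing the same to "ocqmkegqa": "ck".

ck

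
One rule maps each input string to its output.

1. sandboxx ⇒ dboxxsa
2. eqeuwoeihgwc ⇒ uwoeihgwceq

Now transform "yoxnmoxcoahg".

nmoxcoahgyo

Each output is the input with this applied: move the first 2 characters to the end (rotate left by 2), then delete the first character.
Applying both steps to "yoxnmoxcoahg": "xnmoxcoahgyo", then "nmoxcoahgyo".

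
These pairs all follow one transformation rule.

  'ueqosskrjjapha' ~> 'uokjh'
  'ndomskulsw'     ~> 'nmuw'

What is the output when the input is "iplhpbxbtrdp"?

ihxr

In each case the input is transformed by: keep one character in every 3, starting at position 1 (positions 1st, 4th, 7th, ...).
Doing the same to "iplhpbxbtrdp": "ihxr".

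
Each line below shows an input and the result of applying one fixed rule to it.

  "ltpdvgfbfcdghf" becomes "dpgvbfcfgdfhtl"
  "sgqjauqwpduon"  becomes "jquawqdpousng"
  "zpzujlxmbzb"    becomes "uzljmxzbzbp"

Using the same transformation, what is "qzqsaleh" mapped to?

In each case the input is transformed by: move the first 2 characters to the end (rotate left by 2), then swap each adjacent pair of characters (1↔2, 3↔4, ...).
Starting from "qzqsaleh": after the first operation, "qsalehqz"; after the second, "sqlahezq".

sqlahezq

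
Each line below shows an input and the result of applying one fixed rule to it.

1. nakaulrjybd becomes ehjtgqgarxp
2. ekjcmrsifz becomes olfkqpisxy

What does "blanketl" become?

kzrhrgtq

The transformation: move the last 3 characters to the front (rotate right by 3), then shift every letter 6 places forward in the alphabet (wrapping around).
So "blanketl" becomes "kzrhrgtq".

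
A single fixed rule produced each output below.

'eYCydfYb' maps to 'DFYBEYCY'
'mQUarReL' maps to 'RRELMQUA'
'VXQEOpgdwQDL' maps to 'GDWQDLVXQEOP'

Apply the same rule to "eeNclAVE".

LAVEEENC

The transformation: swap the front and back halves of the string, then convert every letter to uppercase.
Applying both steps to "eeNclAVE": "lAVEeeNc", then "LAVEEENC".
(Check on "eYCydfYb": → "dfYbeYCy" → "DFYBEYCY" ✓)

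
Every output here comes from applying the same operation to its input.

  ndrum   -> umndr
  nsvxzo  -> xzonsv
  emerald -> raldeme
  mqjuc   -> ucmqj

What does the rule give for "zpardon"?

rdonzpa

Looking at the pairs, the operation is to move the first 3 characters to the end (rotate left by 3).
Applying that to "zpardon" gives "rdonzpa".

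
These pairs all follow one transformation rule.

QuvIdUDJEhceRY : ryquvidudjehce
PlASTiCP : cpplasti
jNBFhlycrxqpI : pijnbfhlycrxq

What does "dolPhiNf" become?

The pattern: move the last 2 characters to the front (rotate right by 2), then convert every letter to lowercase.
For "dolPhiNf", step one produces "NfdolPhi"; step two turns that into "nfdolphi".

nfdolphi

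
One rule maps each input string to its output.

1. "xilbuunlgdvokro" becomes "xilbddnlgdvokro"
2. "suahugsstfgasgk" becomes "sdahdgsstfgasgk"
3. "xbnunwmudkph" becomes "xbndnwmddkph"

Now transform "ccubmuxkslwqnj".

ccdbmdxkslwqnj

The rule is to replace every "u" with "d".
Applying that to "ccubmuxkslwqnj" gives "ccdbmdxkslwqnj".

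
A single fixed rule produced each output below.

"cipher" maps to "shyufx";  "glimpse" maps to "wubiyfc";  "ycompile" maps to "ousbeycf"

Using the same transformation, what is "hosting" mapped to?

xwediyj

The rule is to take characters alternately from the front and the back (1st, last, 2nd, 2nd-last, ...), then shift every letter 10 places backward in the alphabet (wrapping around).
Working it through for "hosting": intermediate "hgonsit", final "xwediyj".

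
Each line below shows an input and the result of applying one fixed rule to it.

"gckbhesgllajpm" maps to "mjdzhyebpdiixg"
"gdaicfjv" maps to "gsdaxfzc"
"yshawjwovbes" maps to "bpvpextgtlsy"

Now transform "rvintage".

dbosfkqx

The rule is to move the last 2 characters to the front (rotate right by 2), then shift every letter 3 places backward in the alphabet (wrapping around).
"rvintage" → "gervinta" → "dbosfkqx".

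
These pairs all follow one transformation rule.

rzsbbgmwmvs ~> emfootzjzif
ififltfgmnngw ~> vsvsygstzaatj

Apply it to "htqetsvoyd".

ugdrgfiblq

Each output is the input with this applied: shift every letter 13 places forward in the alphabet (wrapping around) — i.e. ROT13.
So "htqetsvoyd" becomes "ugdrgfiblq".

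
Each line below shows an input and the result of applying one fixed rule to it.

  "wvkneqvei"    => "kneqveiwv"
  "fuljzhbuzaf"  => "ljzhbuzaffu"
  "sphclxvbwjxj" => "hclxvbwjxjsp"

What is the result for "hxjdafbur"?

jdafburhx

The rule is to move the first 2 characters to the end (rotate left by 2).
For "hxjdafbur" the result is "jdafburhx".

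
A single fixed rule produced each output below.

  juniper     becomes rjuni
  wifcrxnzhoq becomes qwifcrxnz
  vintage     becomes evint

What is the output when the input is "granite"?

The rule is to move the last 3 characters to the front (rotate right by 3), then delete the first 2 characters.
Doing the same to "granite": "egran".

egran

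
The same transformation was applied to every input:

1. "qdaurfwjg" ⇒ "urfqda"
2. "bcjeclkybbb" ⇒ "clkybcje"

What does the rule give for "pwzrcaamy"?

Rule — delete the last 3 characters, then swap the front and back halves of the string.
Applying both steps to "pwzrcaamy": "pwzrca", then "rcapwz".

rcapwz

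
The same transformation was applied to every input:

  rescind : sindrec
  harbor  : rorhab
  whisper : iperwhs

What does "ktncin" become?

Looking at the pairs, the operation is to move the first 3 characters to the end (rotate left by 3), then swap the first and last characters.
Starting from "ktncin": after the first operation, "cinktn"; after the second, "ninktc".

ninktc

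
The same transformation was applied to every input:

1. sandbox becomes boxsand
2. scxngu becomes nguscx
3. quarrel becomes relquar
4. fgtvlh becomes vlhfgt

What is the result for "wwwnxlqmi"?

qmiwwwnxl

In each case the input is transformed by: move the last 3 characters to the front (rotate right by 3).
Doing the same to "wwwnxlqmi": "qmiwwwnxl".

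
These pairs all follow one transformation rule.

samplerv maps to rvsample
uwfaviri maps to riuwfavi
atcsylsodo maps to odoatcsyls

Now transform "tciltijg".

jgtcilti

Looking at the pairs, the operation is to swap the front and back halves of the string, then move the first 2 characters to the end (rotate left by 2).
Working it through for "tciltijg": intermediate "tijgtcil", final "jgtcilti".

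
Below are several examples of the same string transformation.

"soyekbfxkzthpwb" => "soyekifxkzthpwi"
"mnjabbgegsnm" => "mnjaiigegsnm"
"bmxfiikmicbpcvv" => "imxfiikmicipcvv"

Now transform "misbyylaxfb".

The pattern: replace every "b" with "i".
Doing the same to "misbyylaxfb": "misiyylaxfi".

misiyylaxfi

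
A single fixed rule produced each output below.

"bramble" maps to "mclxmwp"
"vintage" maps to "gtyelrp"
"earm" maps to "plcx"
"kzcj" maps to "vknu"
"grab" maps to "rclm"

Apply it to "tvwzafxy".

eghklqij

The transformation: shift every letter 11 places forward in the alphabet (wrapping around).
"tvwzafxy" → "eghklqij".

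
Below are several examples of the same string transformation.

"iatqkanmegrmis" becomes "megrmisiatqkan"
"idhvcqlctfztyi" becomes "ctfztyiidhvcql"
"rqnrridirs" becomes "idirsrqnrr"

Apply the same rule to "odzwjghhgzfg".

hhgzfgodzwjg

The transformation: swap the front and back halves of the string.
So "odzwjghhgzfg" becomes "hhgzfgodzwjg".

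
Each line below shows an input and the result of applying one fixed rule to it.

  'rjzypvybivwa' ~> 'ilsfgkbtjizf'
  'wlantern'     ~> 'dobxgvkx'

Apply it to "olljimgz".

swqjyvvt

The rule is to swap the front and back halves of the string, then shift every letter 10 places forward in the alphabet (wrapping around).
Starting from "olljimgz": after the first operation, "imgzollj"; after the second, "swqjyvvt".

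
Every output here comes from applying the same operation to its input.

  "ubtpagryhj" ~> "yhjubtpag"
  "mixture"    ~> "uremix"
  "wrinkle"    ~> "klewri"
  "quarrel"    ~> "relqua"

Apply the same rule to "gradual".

ualgra

The transformation: move the last 3 characters to the front (rotate right by 3), then delete the last character.
"gradual" → "ualgrad" → "ualgra".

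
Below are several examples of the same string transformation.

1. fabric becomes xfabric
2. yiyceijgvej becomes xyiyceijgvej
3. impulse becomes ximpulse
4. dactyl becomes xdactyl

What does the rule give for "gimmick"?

xgimmick

The transformation: prepend "x".
On "gimmick" that produces "xgimmick".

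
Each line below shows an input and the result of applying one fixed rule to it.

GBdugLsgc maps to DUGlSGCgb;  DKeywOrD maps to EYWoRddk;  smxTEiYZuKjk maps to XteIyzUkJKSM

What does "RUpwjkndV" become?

Each output is the input with this applied: flip the case of every letter, then move the first 2 characters to the end (rotate left by 2).
Applying both steps to "RUpwjkndV": "ruPWJKNDv", then "PWJKNDvru".

PWJKNDvru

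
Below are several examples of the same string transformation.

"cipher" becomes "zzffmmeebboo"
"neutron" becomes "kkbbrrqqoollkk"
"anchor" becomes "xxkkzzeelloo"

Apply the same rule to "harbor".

In each case the input is transformed by: shift every letter 3 places backward in the alphabet (wrapping around), then double every character.
Applying that to "harbor" gives "eexxooyylloo".

eexxooyylloo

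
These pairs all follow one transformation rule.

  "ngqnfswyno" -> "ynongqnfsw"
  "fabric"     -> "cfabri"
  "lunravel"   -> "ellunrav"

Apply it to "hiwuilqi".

The transformation: move the first 2 characters to the end (rotate left by 2), then swap the front and back halves of the string.
On "hiwuilqi" that produces "qihiwuil".
(Check on "fabric": → "bricfa" → "cfabri" ✓)

qihiwuil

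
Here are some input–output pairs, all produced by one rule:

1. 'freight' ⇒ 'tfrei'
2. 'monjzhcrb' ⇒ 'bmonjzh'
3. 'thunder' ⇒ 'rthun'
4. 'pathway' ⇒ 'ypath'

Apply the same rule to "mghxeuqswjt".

tmghxeuqs

Rule — move the last 3 characters to the front (rotate right by 3), then delete the first 2 characters.
On "mghxeuqswjt" that produces "tmghxeuqs".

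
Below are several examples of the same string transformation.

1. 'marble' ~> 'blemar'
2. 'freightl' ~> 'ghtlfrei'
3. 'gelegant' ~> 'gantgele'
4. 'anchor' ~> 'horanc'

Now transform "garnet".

netgar

The rule is to swap the front and back halves of the string.
Doing the same to "garnet": "netgar".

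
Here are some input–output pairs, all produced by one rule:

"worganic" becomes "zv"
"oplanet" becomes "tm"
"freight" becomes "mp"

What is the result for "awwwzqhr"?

The rule is to keep one character in every 3, starting at position 3 (positions 3rd, 6th, 9th, ...), then shift every letter 8 places forward in the alphabet (wrapping around).
"awwwzqhr" → "wq" → "ey".

ey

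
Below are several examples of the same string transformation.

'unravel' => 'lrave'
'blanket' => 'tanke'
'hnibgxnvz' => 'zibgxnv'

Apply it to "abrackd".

The transformation: delete the first 2 characters, then move the last character to the front.
Starting from "abrackd": after the first operation, "rackd"; after the second, "drack".

drack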